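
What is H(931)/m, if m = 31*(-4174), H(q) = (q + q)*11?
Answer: -10241/64697 ≈ -0.15829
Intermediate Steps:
H(q) = 22*q (H(q) = (2*q)*11 = 22*q)
m = -129394
H(931)/m = (22*931)/(-129394) = 20482*(-1/129394) = -10241/64697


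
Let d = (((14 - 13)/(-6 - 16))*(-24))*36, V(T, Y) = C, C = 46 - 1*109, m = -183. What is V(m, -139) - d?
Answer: -1125/11 ≈ -102.27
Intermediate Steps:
C = -63 (C = 46 - 109 = -63)
V(T, Y) = -63
d = 432/11 (d = ((1/(-22))*(-24))*36 = ((1*(-1/22))*(-24))*36 = -1/22*(-24)*36 = (12/11)*36 = 432/11 ≈ 39.273)
V(m, -139) - d = -63 - 1*432/11 = -63 - 432/11 = -1125/11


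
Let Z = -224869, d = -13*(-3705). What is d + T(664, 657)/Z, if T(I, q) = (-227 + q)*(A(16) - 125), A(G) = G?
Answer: 10830862255/224869 ≈ 48165.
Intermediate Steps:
T(I, q) = 24743 - 109*q (T(I, q) = (-227 + q)*(16 - 125) = (-227 + q)*(-109) = 24743 - 109*q)
d = 48165
d + T(664, 657)/Z = 48165 + (24743 - 109*657)/(-224869) = 48165 + (24743 - 71613)*(-1/224869) = 48165 - 46870*(-1/224869) = 48165 + 46870/224869 = 10830862255/224869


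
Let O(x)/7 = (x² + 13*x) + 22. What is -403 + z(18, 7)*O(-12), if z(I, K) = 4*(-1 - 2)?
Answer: -1243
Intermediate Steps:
z(I, K) = -12 (z(I, K) = 4*(-3) = -12)
O(x) = 154 + 7*x² + 91*x (O(x) = 7*((x² + 13*x) + 22) = 7*(22 + x² + 13*x) = 154 + 7*x² + 91*x)
-403 + z(18, 7)*O(-12) = -403 - 12*(154 + 7*(-12)² + 91*(-12)) = -403 - 12*(154 + 7*144 - 1092) = -403 - 12*(154 + 1008 - 1092) = -403 - 12*70 = -403 - 840 = -1243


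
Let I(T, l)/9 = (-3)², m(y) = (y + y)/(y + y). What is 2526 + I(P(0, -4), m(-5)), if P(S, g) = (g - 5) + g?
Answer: 2607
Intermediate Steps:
P(S, g) = -5 + 2*g (P(S, g) = (-5 + g) + g = -5 + 2*g)
m(y) = 1 (m(y) = (2*y)/((2*y)) = (2*y)*(1/(2*y)) = 1)
I(T, l) = 81 (I(T, l) = 9*(-3)² = 9*9 = 81)
2526 + I(P(0, -4), m(-5)) = 2526 + 81 = 2607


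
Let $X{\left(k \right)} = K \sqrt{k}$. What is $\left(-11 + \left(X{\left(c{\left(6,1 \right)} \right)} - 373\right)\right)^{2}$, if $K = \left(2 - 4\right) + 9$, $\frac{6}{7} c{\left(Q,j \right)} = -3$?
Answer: $\frac{294569}{2} - 2688 i \sqrt{14} \approx 1.4728 \cdot 10^{5} - 10058.0 i$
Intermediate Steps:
$c{\left(Q,j \right)} = - \frac{7}{2}$ ($c{\left(Q,j \right)} = \frac{7}{6} \left(-3\right) = - \frac{7}{2}$)
$K = 7$ ($K = -2 + 9 = 7$)
$X{\left(k \right)} = 7 \sqrt{k}$
$\left(-11 + \left(X{\left(c{\left(6,1 \right)} \right)} - 373\right)\right)^{2} = \left(-11 - \left(373 - 7 \sqrt{- \frac{7}{2}}\right)\right)^{2} = \left(-11 - \left(373 - 7 \frac{i \sqrt{14}}{2}\right)\right)^{2} = \left(-11 - \left(373 - \frac{7 i \sqrt{14}}{2}\right)\right)^{2} = \left(-384 + \frac{7 i \sqrt{14}}{2}\right)^{2}$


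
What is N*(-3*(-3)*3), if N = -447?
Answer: -12069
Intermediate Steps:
N*(-3*(-3)*3) = -447*(-3*(-3))*3 = -4023*3 = -447*27 = -12069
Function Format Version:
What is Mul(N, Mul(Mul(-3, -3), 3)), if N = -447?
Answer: -12069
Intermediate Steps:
Mul(N, Mul(Mul(-3, -3), 3)) = Mul(-447, Mul(Mul(-3, -3), 3)) = Mul(-447, Mul(9, 3)) = Mul(-447, 27) = -12069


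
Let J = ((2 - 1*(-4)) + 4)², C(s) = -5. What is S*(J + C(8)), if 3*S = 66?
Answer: 2090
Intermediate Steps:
S = 22 (S = (⅓)*66 = 22)
J = 100 (J = ((2 + 4) + 4)² = (6 + 4)² = 10² = 100)
S*(J + C(8)) = 22*(100 - 5) = 22*95 = 2090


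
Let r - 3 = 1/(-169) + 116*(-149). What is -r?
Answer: 2920490/169 ≈ 17281.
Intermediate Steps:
r = -2920490/169 (r = 3 + (1/(-169) + 116*(-149)) = 3 + (-1/169 - 17284) = 3 - 2920997/169 = -2920490/169 ≈ -17281.)
-r = -1*(-2920490/169) = 2920490/169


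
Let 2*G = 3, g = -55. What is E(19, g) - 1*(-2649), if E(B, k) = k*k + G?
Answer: 11351/2 ≈ 5675.5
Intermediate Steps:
G = 3/2 (G = (½)*3 = 3/2 ≈ 1.5000)
E(B, k) = 3/2 + k² (E(B, k) = k*k + 3/2 = k² + 3/2 = 3/2 + k²)
E(19, g) - 1*(-2649) = (3/2 + (-55)²) - 1*(-2649) = (3/2 + 3025) + 2649 = 6053/2 + 2649 = 11351/2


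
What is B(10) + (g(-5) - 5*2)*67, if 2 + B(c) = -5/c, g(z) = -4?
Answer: -1881/2 ≈ -940.50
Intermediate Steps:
B(c) = -2 - 5/c
B(10) + (g(-5) - 5*2)*67 = (-2 - 5/10) + (-4 - 5*2)*67 = (-2 - 5*1/10) + (-4 - 10)*67 = (-2 - 1/2) - 14*67 = -5/2 - 938 = -1881/2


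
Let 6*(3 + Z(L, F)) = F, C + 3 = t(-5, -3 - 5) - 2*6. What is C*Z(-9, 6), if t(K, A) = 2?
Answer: 26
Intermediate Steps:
C = -13 (C = -3 + (2 - 2*6) = -3 + (2 - 12) = -3 - 10 = -13)
Z(L, F) = -3 + F/6
C*Z(-9, 6) = -13*(-3 + (⅙)*6) = -13*(-3 + 1) = -13*(-2) = 26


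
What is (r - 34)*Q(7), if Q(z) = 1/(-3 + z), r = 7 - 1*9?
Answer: -9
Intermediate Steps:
r = -2 (r = 7 - 9 = -2)
(r - 34)*Q(7) = (-2 - 34)/(-3 + 7) = -36/4 = -36*¼ = -9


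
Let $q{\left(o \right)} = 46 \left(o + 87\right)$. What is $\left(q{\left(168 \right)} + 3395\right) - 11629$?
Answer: $3496$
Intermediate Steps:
$q{\left(o \right)} = 4002 + 46 o$ ($q{\left(o \right)} = 46 \left(87 + o\right) = 4002 + 46 o$)
$\left(q{\left(168 \right)} + 3395\right) - 11629 = \left(\left(4002 + 46 \cdot 168\right) + 3395\right) - 11629 = \left(\left(4002 + 7728\right) + 3395\right) - 11629 = \left(11730 + 3395\right) - 11629 = 15125 - 11629 = 3496$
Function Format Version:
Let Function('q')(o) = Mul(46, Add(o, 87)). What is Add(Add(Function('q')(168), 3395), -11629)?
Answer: 3496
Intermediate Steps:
Function('q')(o) = Add(4002, Mul(46, o)) (Function('q')(o) = Mul(46, Add(87, o)) = Add(4002, Mul(46, o)))
Add(Add(Function('q')(168), 3395), -11629) = Add(Add(Add(4002, Mul(46, 168)), 3395), -11629) = Add(Add(Add(4002, 7728), 3395), -11629) = Add(Add(11730, 3395), -11629) = Add(15125, -11629) = 3496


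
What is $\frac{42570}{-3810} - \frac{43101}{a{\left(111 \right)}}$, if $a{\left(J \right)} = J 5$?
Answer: $- \frac{2087124}{23495} \approx -88.833$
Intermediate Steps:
$a{\left(J \right)} = 5 J$
$\frac{42570}{-3810} - \frac{43101}{a{\left(111 \right)}} = \frac{42570}{-3810} - \frac{43101}{5 \cdot 111} = 42570 \left(- \frac{1}{3810}\right) - \frac{43101}{555} = - \frac{1419}{127} - \frac{14367}{185} = - \frac{2087124}{23495}$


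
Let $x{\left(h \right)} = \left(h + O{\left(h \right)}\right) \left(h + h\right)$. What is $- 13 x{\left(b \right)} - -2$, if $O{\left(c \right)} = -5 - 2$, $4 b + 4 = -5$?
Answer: $- \frac{4313}{8} \approx -539.13$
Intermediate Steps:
$b = - \frac{9}{4}$ ($b = -1 + \frac{1}{4} \left(-5\right) = -1 - \frac{5}{4} = - \frac{9}{4} \approx -2.25$)
$O{\left(c \right)} = -7$ ($O{\left(c \right)} = -5 - 2 = -7$)
$x{\left(h \right)} = 2 h \left(-7 + h\right)$ ($x{\left(h \right)} = \left(h - 7\right) \left(h + h\right) = \left(-7 + h\right) 2 h = 2 h \left(-7 + h\right)$)
$- 13 x{\left(b \right)} - -2 = - 13 \cdot 2 \left(- \frac{9}{4}\right) \left(-7 - \frac{9}{4}\right) - -2 = - 13 \cdot 2 \left(- \frac{9}{4}\right) \left(- \frac{37}{4}\right) + \left(-2 + 4\right) = \left(-13\right) \frac{333}{8} + 2 = - \frac{4329}{8} + 2 = - \frac{4313}{8}$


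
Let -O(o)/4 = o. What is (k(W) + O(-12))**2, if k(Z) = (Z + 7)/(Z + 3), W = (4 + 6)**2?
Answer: 25512601/10609 ≈ 2404.8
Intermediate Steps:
O(o) = -4*o
W = 100 (W = 10**2 = 100)
k(Z) = (7 + Z)/(3 + Z)
(k(W) + O(-12))**2 = ((7 + 100)/(3 + 100) - 4*(-12))**2 = (107/103 + 48)**2 = (5051/103)**2 = 25512601/10609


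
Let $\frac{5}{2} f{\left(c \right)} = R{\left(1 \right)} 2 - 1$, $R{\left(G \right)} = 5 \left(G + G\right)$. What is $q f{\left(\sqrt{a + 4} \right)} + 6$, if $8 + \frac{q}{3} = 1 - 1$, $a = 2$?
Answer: $- \frac{882}{5} \approx -176.4$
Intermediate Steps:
$q = -24$ ($q = -24 + 3 \left(1 - 1\right) = -24 + 3 \cdot 0 = -24 + 0 = -24$)
$R{\left(G \right)} = 10 G$ ($R{\left(G \right)} = 5 \cdot 2 G = 10 G$)
$f{\left(c \right)} = \frac{38}{5}$ ($f{\left(c \right)} = \frac{2 \left(10 \cdot 1 \cdot 2 - 1\right)}{5} = \frac{2 \left(10 \cdot 2 - 1\right)}{5} = \frac{2 \left(20 - 1\right)}{5} = \frac{2}{5} \cdot 19 = \frac{38}{5}$)
$q f{\left(\sqrt{a + 4} \right)} + 6 = \left(-24\right) \frac{38}{5} + 6 = - \frac{912}{5} + 6 = - \frac{882}{5}$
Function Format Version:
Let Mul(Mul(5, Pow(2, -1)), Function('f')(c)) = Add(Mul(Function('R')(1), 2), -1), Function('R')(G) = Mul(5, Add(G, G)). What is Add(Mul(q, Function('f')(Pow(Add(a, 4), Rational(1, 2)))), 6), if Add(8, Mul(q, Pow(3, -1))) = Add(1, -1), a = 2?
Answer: Rational(-882, 5) ≈ -176.40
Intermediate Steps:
q = -24 (q = Add(-24, Mul(3, Add(1, -1))) = Add(-24, Mul(3, 0)) = Add(-24, 0) = -24)
Function('R')(G) = Mul(10, G) (Function('R')(G) = Mul(5, Mul(2, G)) = Mul(10, G))
Function('f')(c) = Rational(38, 5) (Function('f')(c) = Mul(Rational(2, 5), Add(Mul(Mul(10, 1), 2), -1)) = Mul(Rational(2, 5), Add(Mul(10, 2), -1)) = Mul(Rational(2, 5), Add(20, -1)) = Mul(Rational(2, 5), 19) = Rational(38, 5))
Add(Mul(q, Function('f')(Pow(Add(a, 4), Rational(1, 2)))), 6) = Add(Mul(-24, Rational(38, 5)), 6) = Add(Rational(-912, 5), 6) = Rational(-882, 5)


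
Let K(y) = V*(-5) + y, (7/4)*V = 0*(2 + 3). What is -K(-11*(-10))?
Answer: -110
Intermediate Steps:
V = 0 (V = 4*(0*(2 + 3))/7 = 4*(0*5)/7 = (4/7)*0 = 0)
K(y) = y (K(y) = 0*(-5) + y = 0 + y = y)
-K(-11*(-10)) = -(-11)*(-10) = -1*110 = -110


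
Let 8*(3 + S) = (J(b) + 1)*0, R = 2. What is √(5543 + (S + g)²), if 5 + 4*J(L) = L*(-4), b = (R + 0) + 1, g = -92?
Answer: 2*√3642 ≈ 120.70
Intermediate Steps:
b = 3 (b = (2 + 0) + 1 = 2 + 1 = 3)
J(L) = -5/4 - L (J(L) = -5/4 + (L*(-4))/4 = -5/4 + (-4*L)/4 = -5/4 - L)
S = -3 (S = -3 + (((-5/4 - 1*3) + 1)*0)/8 = -3 + (((-5/4 - 3) + 1)*0)/8 = -3 + ((-17/4 + 1)*0)/8 = -3 + (-13/4*0)/8 = -3 + (⅛)*0 = -3 + 0 = -3)
√(5543 + (S + g)²) = √(5543 + (-3 - 92)²) = √(5543 + (-95)²) = √(5543 + 9025) = √14568 = 2*√3642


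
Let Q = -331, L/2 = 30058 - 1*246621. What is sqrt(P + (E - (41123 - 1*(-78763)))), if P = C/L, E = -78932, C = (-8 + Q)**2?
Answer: I*sqrt(37297935158595614)/433126 ≈ 445.89*I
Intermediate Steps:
L = -433126 (L = 2*(30058 - 1*246621) = 2*(30058 - 246621) = 2*(-216563) = -433126)
C = 114921 (C = (-8 - 331)**2 = (-339)**2 = 114921)
P = -114921/433126 (P = 114921/(-433126) = 114921*(-1/433126) = -114921/433126 ≈ -0.26533)
sqrt(P + (E - (41123 - 1*(-78763)))) = sqrt(-114921/433126 + (-78932 - (41123 - 1*(-78763)))) = sqrt(-114921/433126 + (-78932 - (41123 + 78763))) = sqrt(-114921/433126 + (-78932 - 1*119886)) = sqrt(-114921/433126 + (-78932 - 119886)) = sqrt(-114921/433126 - 198818) = sqrt(-86113359989/433126) = I*sqrt(37297935158595614)/433126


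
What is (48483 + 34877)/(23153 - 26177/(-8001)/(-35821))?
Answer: 5972823629640/1658934560359 ≈ 3.6004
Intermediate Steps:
(48483 + 34877)/(23153 - 26177/(-8001)/(-35821)) = 83360/(23153 - 26177*(-1/8001)*(-1/35821)) = 83360/(23153 + (26177/8001)*(-1/35821)) = 83360/(23153 - 26177/286603821) = 83360/(6635738241436/286603821) = 83360*(286603821/6635738241436) = 5972823629640/1658934560359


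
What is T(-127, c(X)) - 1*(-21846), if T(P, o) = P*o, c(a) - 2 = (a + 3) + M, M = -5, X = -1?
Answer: 21973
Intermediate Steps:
c(a) = a (c(a) = 2 + ((a + 3) - 5) = 2 + ((3 + a) - 5) = 2 + (-2 + a) = a)
T(-127, c(X)) - 1*(-21846) = -127*(-1) - 1*(-21846) = 127 + 21846 = 21973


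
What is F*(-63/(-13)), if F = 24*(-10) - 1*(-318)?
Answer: 378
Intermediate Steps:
F = 78 (F = -240 + 318 = 78)
F*(-63/(-13)) = 78*(-63/(-13)) = 78*(-63*(-1/13)) = 78*(63/13) = 378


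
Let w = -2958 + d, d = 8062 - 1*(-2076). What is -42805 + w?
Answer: -35625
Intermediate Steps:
d = 10138 (d = 8062 + 2076 = 10138)
w = 7180 (w = -2958 + 10138 = 7180)
-42805 + w = -42805 + 7180 = -35625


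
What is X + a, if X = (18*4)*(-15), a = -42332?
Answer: -43412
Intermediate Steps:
X = -1080 (X = 72*(-15) = -1080)
X + a = -1080 - 42332 = -43412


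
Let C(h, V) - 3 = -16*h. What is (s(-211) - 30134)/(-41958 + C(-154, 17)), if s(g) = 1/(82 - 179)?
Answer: 2922999/3830627 ≈ 0.76306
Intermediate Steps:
C(h, V) = 3 - 16*h
s(g) = -1/97 (s(g) = 1/(-97) = -1/97)
(s(-211) - 30134)/(-41958 + C(-154, 17)) = (-1/97 - 30134)/(-41958 + (3 - 16*(-154))) = -2922999/(97*(-41958 + (3 + 2464))) = -2922999/(97*(-41958 + 2467)) = -2922999/97/(-39491) = -2922999/97*(-1/39491) = 2922999/3830627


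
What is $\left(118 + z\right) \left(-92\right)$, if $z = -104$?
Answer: $-1288$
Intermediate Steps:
$\left(118 + z\right) \left(-92\right) = \left(118 - 104\right) \left(-92\right) = 14 \left(-92\right) = -1288$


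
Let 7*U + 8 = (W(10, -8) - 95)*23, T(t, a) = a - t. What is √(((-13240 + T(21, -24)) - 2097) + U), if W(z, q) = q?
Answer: I*√770357/7 ≈ 125.39*I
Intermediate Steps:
U = -2377/7 (U = -8/7 + ((-8 - 95)*23)/7 = -8/7 + (-103*23)/7 = -8/7 + (⅐)*(-2369) = -8/7 - 2369/7 = -2377/7 ≈ -339.57)
√(((-13240 + T(21, -24)) - 2097) + U) = √(((-13240 + (-24 - 1*21)) - 2097) - 2377/7) = √(((-13240 + (-24 - 21)) - 2097) - 2377/7) = √(((-13240 - 45) - 2097) - 2377/7) = √((-13285 - 2097) - 2377/7) = √(-15382 - 2377/7) = √(-110051/7) = I*√770357/7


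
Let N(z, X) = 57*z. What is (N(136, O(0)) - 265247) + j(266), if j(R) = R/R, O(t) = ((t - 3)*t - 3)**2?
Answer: -257494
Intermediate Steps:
O(t) = (-3 + t*(-3 + t))**2 (O(t) = ((-3 + t)*t - 3)**2 = (t*(-3 + t) - 3)**2 = (-3 + t*(-3 + t))**2)
j(R) = 1
(N(136, O(0)) - 265247) + j(266) = (57*136 - 265247) + 1 = (7752 - 265247) + 1 = -257495 + 1 = -257494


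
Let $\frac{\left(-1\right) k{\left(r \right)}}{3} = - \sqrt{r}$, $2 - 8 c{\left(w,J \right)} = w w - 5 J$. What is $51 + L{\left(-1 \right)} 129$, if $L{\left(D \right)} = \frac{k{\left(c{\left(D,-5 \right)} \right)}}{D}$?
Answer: $51 - 387 i \sqrt{3} \approx 51.0 - 670.3 i$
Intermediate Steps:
$c{\left(w,J \right)} = \frac{1}{4} - \frac{w^{2}}{8} + \frac{5 J}{8}$ ($c{\left(w,J \right)} = \frac{1}{4} - \frac{w w - 5 J}{8} = \frac{1}{4} - \frac{w^{2} - 5 J}{8} = \frac{1}{4} + \left(- \frac{w^{2}}{8} + \frac{5 J}{8}\right) = \frac{1}{4} - \frac{w^{2}}{8} + \frac{5 J}{8}$)
$k{\left(r \right)} = 3 \sqrt{r}$ ($k{\left(r \right)} = - 3 \left(- \sqrt{r}\right) = 3 \sqrt{r}$)
$L{\left(D \right)} = \frac{3 \sqrt{- \frac{23}{8} - \frac{D^{2}}{8}}}{D}$ ($L{\left(D \right)} = \frac{3 \sqrt{\frac{1}{4} - \frac{D^{2}}{8} + \frac{5}{8} \left(-5\right)}}{D} = \frac{3 \sqrt{\frac{1}{4} - \frac{D^{2}}{8} - \frac{25}{8}}}{D} = \frac{3 \sqrt{- \frac{23}{8} - \frac{D^{2}}{8}}}{D}$)
$51 + L{\left(-1 \right)} 129 = 51 + \frac{3 \sqrt{-46 - 2 \left(-1\right)^{2}}}{4 \left(-1\right)} 129 = 51 + \frac{3}{4} \left(-1\right) \sqrt{-46 - 2} \cdot 129 = 51 + \frac{3}{4} \left(-1\right) \sqrt{-48} \cdot 129 = 51 + \frac{3}{4} \left(-1\right) 4 i \sqrt{3} \cdot 129 = 51 + - 3 i \sqrt{3} \cdot 129 = 51 - 387 i \sqrt{3}$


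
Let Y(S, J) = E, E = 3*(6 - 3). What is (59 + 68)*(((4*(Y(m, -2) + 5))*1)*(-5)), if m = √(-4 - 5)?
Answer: -35560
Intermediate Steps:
m = 3*I (m = √(-9) = 3*I ≈ 3.0*I)
E = 9 (E = 3*3 = 9)
Y(S, J) = 9
(59 + 68)*(((4*(Y(m, -2) + 5))*1)*(-5)) = (59 + 68)*(((4*(9 + 5))*1)*(-5)) = 127*(((4*14)*1)*(-5)) = 127*((56*1)*(-5)) = 127*(56*(-5)) = 127*(-280) = -35560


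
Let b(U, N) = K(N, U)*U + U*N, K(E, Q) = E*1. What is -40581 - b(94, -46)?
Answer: -31933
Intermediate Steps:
K(E, Q) = E
b(U, N) = 2*N*U (b(U, N) = N*U + U*N = N*U + N*U = 2*N*U)
-40581 - b(94, -46) = -40581 - 2*(-46)*94 = -40581 - 1*(-8648) = -40581 + 8648 = -31933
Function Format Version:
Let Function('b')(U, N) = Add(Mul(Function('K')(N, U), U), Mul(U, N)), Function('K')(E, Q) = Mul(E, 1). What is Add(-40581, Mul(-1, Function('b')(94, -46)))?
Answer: -31933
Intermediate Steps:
Function('K')(E, Q) = E
Function('b')(U, N) = Mul(2, N, U) (Function('b')(U, N) = Add(Mul(N, U), Mul(U, N)) = Add(Mul(N, U), Mul(N, U)) = Mul(2, N, U))
Add(-40581, Mul(-1, Function('b')(94, -46))) = Add(-40581, Mul(-1, Mul(2, -46, 94))) = Add(-40581, Mul(-1, -8648)) = Add(-40581, 8648) = -31933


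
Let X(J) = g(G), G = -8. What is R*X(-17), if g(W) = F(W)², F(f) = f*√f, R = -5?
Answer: 2560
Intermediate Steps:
F(f) = f^(3/2)
g(W) = W³ (g(W) = (W^(3/2))² = W³)
X(J) = -512 (X(J) = (-8)³ = -512)
R*X(-17) = -5*(-512) = 2560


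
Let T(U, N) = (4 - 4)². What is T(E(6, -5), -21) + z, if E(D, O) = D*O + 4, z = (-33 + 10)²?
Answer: 529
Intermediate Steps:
z = 529 (z = (-23)² = 529)
E(D, O) = 4 + D*O
T(U, N) = 0 (T(U, N) = 0² = 0)
T(E(6, -5), -21) + z = 0 + 529 = 529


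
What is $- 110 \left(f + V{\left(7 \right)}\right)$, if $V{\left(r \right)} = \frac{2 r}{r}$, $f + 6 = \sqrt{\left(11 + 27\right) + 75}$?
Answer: $440 - 110 \sqrt{113} \approx -729.32$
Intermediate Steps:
$f = -6 + \sqrt{113}$ ($f = -6 + \sqrt{\left(11 + 27\right) + 75} = -6 + \sqrt{38 + 75} = -6 + \sqrt{113} \approx 4.6301$)
$V{\left(r \right)} = 2$
$- 110 \left(f + V{\left(7 \right)}\right) = - 110 \left(\left(-6 + \sqrt{113}\right) + 2\right) = - 110 \left(-4 + \sqrt{113}\right) = 440 - 110 \sqrt{113}$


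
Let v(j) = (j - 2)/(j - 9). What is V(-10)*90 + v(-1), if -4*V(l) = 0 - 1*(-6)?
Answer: -1347/10 ≈ -134.70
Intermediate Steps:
V(l) = -3/2 (V(l) = -(0 - 1*(-6))/4 = -(0 + 6)/4 = -1/4*6 = -3/2)
v(j) = (-2 + j)/(-9 + j)
V(-10)*90 + v(-1) = -3/2*90 + (-2 - 1)/(-9 - 1) = -135 - 3/(-10) = -135 - 1/10*(-3) = -135 + 3/10 = -1347/10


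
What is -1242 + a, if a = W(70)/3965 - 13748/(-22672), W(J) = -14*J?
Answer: -429294815/345748 ≈ -1241.6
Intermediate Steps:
a = 124201/345748 (a = -14*70/3965 - 13748/(-22672) = -980*1/3965 - 13748*(-1/22672) = -196/793 + 3437/5668 = 124201/345748 ≈ 0.35922)
-1242 + a = -1242 + 124201/345748 = -429294815/345748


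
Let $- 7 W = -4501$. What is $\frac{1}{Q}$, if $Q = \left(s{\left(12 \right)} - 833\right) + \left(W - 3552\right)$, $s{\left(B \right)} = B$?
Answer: $- \frac{1}{3730} \approx -0.0002681$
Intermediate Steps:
$W = 643$ ($W = \left(- \frac{1}{7}\right) \left(-4501\right) = 643$)
$Q = -3730$ ($Q = \left(12 - 833\right) + \left(643 - 3552\right) = -821 - 2909 = -3730$)
$\frac{1}{Q} = \frac{1}{-3730} = - \frac{1}{3730}$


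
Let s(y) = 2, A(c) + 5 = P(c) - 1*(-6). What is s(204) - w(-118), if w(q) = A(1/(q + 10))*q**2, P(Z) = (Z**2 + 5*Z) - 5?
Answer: 164291627/2916 ≈ 56341.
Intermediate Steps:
P(Z) = -5 + Z**2 + 5*Z
A(c) = -4 + c**2 + 5*c (A(c) = -5 + ((-5 + c**2 + 5*c) - 1*(-6)) = -5 + ((-5 + c**2 + 5*c) + 6) = -5 + (1 + c**2 + 5*c) = -4 + c**2 + 5*c)
w(q) = q**2*(-4 + (10 + q)**(-2) + 5/(10 + q)) (w(q) = (-4 + (1/(q + 10))**2 + 5/(q + 10))*q**2 = (-4 + (1/(10 + q))**2 + 5/(10 + q))*q**2 = (-4 + (10 + q)**(-2) + 5/(10 + q))*q**2 = q**2*(-4 + (10 + q)**(-2) + 5/(10 + q)))
s(204) - w(-118) = 2 - (-118)**2*(-349 - 75*(-118) - 4*(-118)**2)/(100 + (-118)**2 + 20*(-118)) = 2 - 13924*(-349 + 8850 - 4*13924)/(100 + 13924 - 2360) = 2 - 13924*(-349 + 8850 - 55696)/11664 = 2 - 13924*(-47195)/11664 = 2 - 1*(-164285795/2916) = 2 + 164285795/2916 = 164291627/2916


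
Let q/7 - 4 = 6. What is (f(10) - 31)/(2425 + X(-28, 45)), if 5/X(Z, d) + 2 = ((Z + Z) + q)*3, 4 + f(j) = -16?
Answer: -136/6467 ≈ -0.021030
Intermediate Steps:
f(j) = -20 (f(j) = -4 - 16 = -20)
q = 70 (q = 28 + 7*6 = 28 + 42 = 70)
X(Z, d) = 5/(208 + 6*Z) (X(Z, d) = 5/(-2 + ((Z + Z) + 70)*3) = 5/(-2 + (2*Z + 70)*3) = 5/(-2 + (70 + 2*Z)*3) = 5/(-2 + (210 + 6*Z)) = 5/(208 + 6*Z))
(f(10) - 31)/(2425 + X(-28, 45)) = (-20 - 31)/(2425 + 5/(2*(104 + 3*(-28)))) = -51/(2425 + 5/(2*(104 - 84))) = -51/(2425 + (5/2)/20) = -51/(2425 + (5/2)*(1/20)) = -51/(2425 + ⅛) = -51/19401/8 = -51*8/19401 = -136/6467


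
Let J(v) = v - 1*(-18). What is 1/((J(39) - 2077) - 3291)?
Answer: -1/5311 ≈ -0.00018829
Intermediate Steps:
J(v) = 18 + v (J(v) = v + 18 = 18 + v)
1/((J(39) - 2077) - 3291) = 1/(((18 + 39) - 2077) - 3291) = 1/((57 - 2077) - 3291) = 1/(-2020 - 3291) = 1/(-5311) = -1/5311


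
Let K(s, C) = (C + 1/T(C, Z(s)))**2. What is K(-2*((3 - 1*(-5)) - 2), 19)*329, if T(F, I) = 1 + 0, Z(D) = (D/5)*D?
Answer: 131600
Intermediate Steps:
Z(D) = D**2/5 (Z(D) = (D*(1/5))*D = (D/5)*D = D**2/5)
T(F, I) = 1
K(s, C) = (1 + C)**2 (K(s, C) = (C + 1/1)**2 = (C + 1)**2 = (1 + C)**2)
K(-2*((3 - 1*(-5)) - 2), 19)*329 = (1 + 19)**2*329 = 20**2*329 = 400*329 = 131600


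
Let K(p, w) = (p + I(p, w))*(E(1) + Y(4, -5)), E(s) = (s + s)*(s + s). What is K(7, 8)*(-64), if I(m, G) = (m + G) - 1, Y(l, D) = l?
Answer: -10752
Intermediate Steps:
E(s) = 4*s**2 (E(s) = (2*s)*(2*s) = 4*s**2)
I(m, G) = -1 + G + m (I(m, G) = (G + m) - 1 = -1 + G + m)
K(p, w) = -8 + 8*w + 16*p (K(p, w) = (p + (-1 + w + p))*(4*1**2 + 4) = (p + (-1 + p + w))*(4*1 + 4) = (-1 + w + 2*p)*(4 + 4) = (-1 + w + 2*p)*8 = -8 + 8*w + 16*p)
K(7, 8)*(-64) = (-8 + 8*8 + 16*7)*(-64) = (-8 + 64 + 112)*(-64) = 168*(-64) = -10752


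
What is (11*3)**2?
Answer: 1089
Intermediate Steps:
(11*3)**2 = 33**2 = 1089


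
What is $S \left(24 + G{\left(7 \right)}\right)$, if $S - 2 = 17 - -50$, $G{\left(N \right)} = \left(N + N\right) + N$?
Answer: $3105$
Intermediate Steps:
$G{\left(N \right)} = 3 N$ ($G{\left(N \right)} = 2 N + N = 3 N$)
$S = 69$ ($S = 2 + \left(17 - -50\right) = 2 + \left(17 + 50\right) = 2 + 67 = 69$)
$S \left(24 + G{\left(7 \right)}\right) = 69 \left(24 + 3 \cdot 7\right) = 69 \left(24 + 21\right) = 69 \cdot 45 = 3105$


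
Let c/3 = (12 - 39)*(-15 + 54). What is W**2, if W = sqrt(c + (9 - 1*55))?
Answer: -3205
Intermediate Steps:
c = -3159 (c = 3*((12 - 39)*(-15 + 54)) = 3*(-27*39) = 3*(-1053) = -3159)
W = I*sqrt(3205) (W = sqrt(-3159 + (9 - 1*55)) = sqrt(-3159 + (9 - 55)) = sqrt(-3159 - 46) = sqrt(-3205) = I*sqrt(3205) ≈ 56.613*I)
W**2 = (I*sqrt(3205))**2 = -3205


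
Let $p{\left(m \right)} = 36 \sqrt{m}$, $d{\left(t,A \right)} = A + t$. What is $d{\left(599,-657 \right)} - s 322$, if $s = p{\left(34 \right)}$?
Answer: $-58 - 11592 \sqrt{34} \approx -67650.0$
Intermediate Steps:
$s = 36 \sqrt{34} \approx 209.91$
$d{\left(599,-657 \right)} - s 322 = \left(-657 + 599\right) - 36 \sqrt{34} \cdot 322 = -58 - 11592 \sqrt{34}$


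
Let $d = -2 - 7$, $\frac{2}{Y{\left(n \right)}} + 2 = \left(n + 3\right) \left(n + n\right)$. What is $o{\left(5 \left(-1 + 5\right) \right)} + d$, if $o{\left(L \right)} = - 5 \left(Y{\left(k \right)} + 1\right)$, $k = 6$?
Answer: $- \frac{747}{53} \approx -14.094$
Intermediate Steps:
$Y{\left(n \right)} = \frac{2}{-2 + 2 n \left(3 + n\right)}$ ($Y{\left(n \right)} = \frac{2}{-2 + \left(n + 3\right) \left(n + n\right)} = \frac{2}{-2 + \left(3 + n\right) 2 n} = \frac{2}{-2 + 2 n \left(3 + n\right)}$)
$o{\left(L \right)} = - \frac{270}{53}$ ($o{\left(L \right)} = - 5 \left(\frac{1}{-1 + 6^{2} + 3 \cdot 6} + 1\right) = - 5 \left(\frac{1}{-1 + 36 + 18} + 1\right) = - 5 \left(\frac{1}{53} + 1\right) = \left(-5\right) \frac{54}{53} = - \frac{270}{53}$)
$d = -9$ ($d = -2 - 7 = -9$)
$o{\left(5 \left(-1 + 5\right) \right)} + d = - \frac{270}{53} - 9 = - \frac{747}{53}$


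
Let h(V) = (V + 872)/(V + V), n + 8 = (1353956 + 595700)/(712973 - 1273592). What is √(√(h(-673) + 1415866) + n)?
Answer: √(-726168686114128448 + 47004363401634*√2565146818202)/251531058 ≈ 34.328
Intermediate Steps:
n = -6434608/560619 (n = -8 + (1353956 + 595700)/(712973 - 1273592) = -8 + 1949656/(-560619) = -8 + 1949656*(-1/560619) = -8 - 1949656/560619 = -6434608/560619 ≈ -11.478)
h(V) = (872 + V)/(2*V) (h(V) = (872 + V)/((2*V)) = (872 + V)*(1/(2*V)) = (872 + V)/(2*V))
√(√(h(-673) + 1415866) + n) = √(√((½)*(872 - 673)/(-673) + 1415866) - 6434608/560619) = √(√((½)*(-1/673)*199 + 1415866) - 6434608/560619) = √(√(-199/1346 + 1415866) - 6434608/560619) = √(√(1905755437/1346) - 6434608/560619) = √(√2565146818202/1346 - 6434608/560619) = √(-6434608/560619 + √2565146818202/1346)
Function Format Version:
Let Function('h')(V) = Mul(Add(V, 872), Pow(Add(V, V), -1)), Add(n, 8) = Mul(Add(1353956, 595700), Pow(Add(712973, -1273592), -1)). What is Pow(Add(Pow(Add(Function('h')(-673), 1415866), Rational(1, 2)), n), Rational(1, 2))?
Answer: Mul(Rational(1, 251531058), Pow(Add(-726168686114128448, Mul(47004363401634, Pow(2565146818202, Rational(1, 2)))), Rational(1, 2))) ≈ 34.328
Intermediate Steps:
n = Rational(-6434608, 560619) (n = Add(-8, Mul(Add(1353956, 595700), Pow(Add(712973, -1273592), -1))) = Add(-8, Mul(1949656, Pow(-560619, -1))) = Add(-8, Mul(1949656, Rational(-1, 560619))) = Add(-8, Rational(-1949656, 560619)) = Rational(-6434608, 560619) ≈ -11.478)
Function('h')(V) = Mul(Rational(1, 2), Pow(V, -1), Add(872, V)) (Function('h')(V) = Mul(Add(872, V), Pow(Mul(2, V), -1)) = Mul(Add(872, V), Mul(Rational(1, 2), Pow(V, -1))) = Mul(Rational(1, 2), Pow(V, -1), Add(872, V)))
Pow(Add(Pow(Add(Function('h')(-673), 1415866), Rational(1, 2)), n), Rational(1, 2)) = Pow(Add(Pow(Add(Mul(Rational(1, 2), Pow(-673, -1), Add(872, -673)), 1415866), Rational(1, 2)), Rational(-6434608, 560619)), Rational(1, 2)) = Pow(Add(Pow(Add(Mul(Rational(1, 2), Rational(-1, 673), 199), 1415866), Rational(1, 2)), Rational(-6434608, 560619)), Rational(1, 2)) = Pow(Add(Pow(Add(Rational(-199, 1346), 1415866), Rational(1, 2)), Rational(-6434608, 560619)), Rational(1, 2)) = Pow(Add(Pow(Rational(1905755437, 1346), Rational(1, 2)), Rational(-6434608, 560619)), Rational(1, 2)) = Pow(Add(Mul(Rational(1, 1346), Pow(2565146818202, Rational(1, 2))), Rational(-6434608, 560619)), Rational(1, 2)) = Pow(Add(Rational(-6434608, 560619), Mul(Rational(1, 1346), Pow(2565146818202, Rational(1, 2)))), Rational(1, 2))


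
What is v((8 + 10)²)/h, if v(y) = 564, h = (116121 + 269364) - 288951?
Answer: 94/16089 ≈ 0.0058425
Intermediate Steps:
h = 96534 (h = 385485 - 288951 = 96534)
v((8 + 10)²)/h = 564/96534 = 564*(1/96534) = 94/16089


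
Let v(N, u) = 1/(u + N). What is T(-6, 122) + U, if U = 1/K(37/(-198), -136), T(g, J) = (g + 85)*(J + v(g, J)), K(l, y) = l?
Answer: 41346251/4292 ≈ 9633.3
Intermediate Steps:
v(N, u) = 1/(N + u)
T(g, J) = (85 + g)*(J + 1/(J + g)) (T(g, J) = (g + 85)*(J + 1/(g + J)) = (85 + g)*(J + 1/(J + g)))
U = -198/37 (U = 1/(37/(-198)) = 1/(37*(-1/198)) = 1/(-37/198) = -198/37 ≈ -5.3513)
T(-6, 122) + U = (85 - 6 + 122*(85 - 6)*(122 - 6))/(122 - 6) - 198/37 = (85 - 6 + 122*79*116)/116 - 198/37 = (85 - 6 + 1118008)/116 - 198/37 = (1/116)*1118087 - 198/37 = 1118087/116 - 198/37 = 41346251/4292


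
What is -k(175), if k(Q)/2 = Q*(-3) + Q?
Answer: 700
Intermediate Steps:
k(Q) = -4*Q (k(Q) = 2*(Q*(-3) + Q) = 2*(-3*Q + Q) = 2*(-2*Q) = -4*Q)
-k(175) = -(-4)*175 = -1*(-700) = 700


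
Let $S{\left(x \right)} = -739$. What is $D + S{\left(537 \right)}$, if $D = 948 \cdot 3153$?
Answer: $2988305$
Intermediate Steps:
$D = 2989044$
$D + S{\left(537 \right)} = 2989044 - 739 = 2988305$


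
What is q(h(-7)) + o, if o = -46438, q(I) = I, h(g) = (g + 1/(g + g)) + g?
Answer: -650329/14 ≈ -46452.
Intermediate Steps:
h(g) = 1/(2*g) + 2*g (h(g) = (g + 1/(2*g)) + g = 1/(2*g) + 2*g)
q(h(-7)) + o = ((1/2)/(-7) + 2*(-7)) - 46438 = ((1/2)*(-1/7) - 14) - 46438 = (-1/14 - 14) - 46438 = -197/14 - 46438 = -650329/14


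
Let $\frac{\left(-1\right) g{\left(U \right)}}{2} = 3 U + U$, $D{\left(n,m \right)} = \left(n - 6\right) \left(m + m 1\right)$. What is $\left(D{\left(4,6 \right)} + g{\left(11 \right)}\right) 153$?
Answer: $-17136$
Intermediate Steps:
$D{\left(n,m \right)} = 2 m \left(-6 + n\right)$ ($D{\left(n,m \right)} = \left(-6 + n\right) \left(m + m\right) = \left(-6 + n\right) 2 m = 2 m \left(-6 + n\right)$)
$g{\left(U \right)} = - 8 U$ ($g{\left(U \right)} = - 2 \left(3 U + U\right) = - 2 \cdot 4 U = - 8 U$)
$\left(D{\left(4,6 \right)} + g{\left(11 \right)}\right) 153 = \left(2 \cdot 6 \left(-6 + 4\right) - 88\right) 153 = \left(2 \cdot 6 \left(-2\right) - 88\right) 153 = \left(-24 - 88\right) 153 = \left(-112\right) 153 = -17136$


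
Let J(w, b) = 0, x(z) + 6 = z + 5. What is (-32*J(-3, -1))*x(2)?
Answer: 0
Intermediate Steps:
x(z) = -1 + z (x(z) = -6 + (z + 5) = -6 + (5 + z) = -1 + z)
(-32*J(-3, -1))*x(2) = (-32*0)*(-1 + 2) = 0*1 = 0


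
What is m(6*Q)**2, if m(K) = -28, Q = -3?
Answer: 784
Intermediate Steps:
m(6*Q)**2 = (-28)**2 = 784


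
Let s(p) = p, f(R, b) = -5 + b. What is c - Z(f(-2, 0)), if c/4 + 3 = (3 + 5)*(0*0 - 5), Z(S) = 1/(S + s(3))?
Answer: -343/2 ≈ -171.50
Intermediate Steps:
Z(S) = 1/(3 + S) (Z(S) = 1/(S + 3) = 1/(3 + S))
c = -172 (c = -12 + 4*((3 + 5)*(0*0 - 5)) = -12 + 4*(8*(0 - 5)) = -12 + 4*(8*(-5)) = -12 + 4*(-40) = -12 - 160 = -172)
c - Z(f(-2, 0)) = -172 - 1/(3 + (-5 + 0)) = -172 - 1/(3 - 5) = -172 - 1/(-2) = -172 - 1*(-½) = -172 + ½ = -343/2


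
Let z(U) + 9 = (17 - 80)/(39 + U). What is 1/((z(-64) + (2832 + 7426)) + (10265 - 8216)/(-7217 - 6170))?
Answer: 334675/3430876231 ≈ 9.7548e-5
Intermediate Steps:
z(U) = -9 - 63/(39 + U) (z(U) = -9 + (17 - 80)/(39 + U) = -9 - 63/(39 + U))
1/((z(-64) + (2832 + 7426)) + (10265 - 8216)/(-7217 - 6170)) = 1/((9*(-46 - 1*(-64))/(39 - 64) + (2832 + 7426)) + (10265 - 8216)/(-7217 - 6170)) = 1/((9*(-46 + 64)/(-25) + 10258) + 2049/(-13387)) = 1/((9*(-1/25)*18 + 10258) + 2049*(-1/13387)) = 1/((-162/25 + 10258) - 2049/13387) = 1/(256288/25 - 2049/13387) = 1/(3430876231/334675) = 334675/3430876231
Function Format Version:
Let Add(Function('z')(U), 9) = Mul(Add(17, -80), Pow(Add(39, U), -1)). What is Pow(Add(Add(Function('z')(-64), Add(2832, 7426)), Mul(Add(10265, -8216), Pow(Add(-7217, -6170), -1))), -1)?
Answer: Rational(334675, 3430876231) ≈ 9.7548e-5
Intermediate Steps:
Function('z')(U) = Add(-9, Mul(-63, Pow(Add(39, U), -1))) (Function('z')(U) = Add(-9, Mul(Add(17, -80), Pow(Add(39, U), -1))) = Add(-9, Mul(-63, Pow(Add(39, U), -1))))
Pow(Add(Add(Function('z')(-64), Add(2832, 7426)), Mul(Add(10265, -8216), Pow(Add(-7217, -6170), -1))), -1) = Pow(Add(Add(Mul(9, Pow(Add(39, -64), -1), Add(-46, Mul(-1, -64))), Add(2832, 7426)), Mul(Add(10265, -8216), Pow(Add(-7217, -6170), -1))), -1) = Pow(Add(Add(Mul(9, Pow(-25, -1), Add(-46, 64)), 10258), Mul(2049, Pow(-13387, -1))), -1) = Pow(Add(Add(Mul(9, Rational(-1, 25), 18), 10258), Mul(2049, Rational(-1, 13387))), -1) = Pow(Add(Add(Rational(-162, 25), 10258), Rational(-2049, 13387)), -1) = Pow(Add(Rational(256288, 25), Rational(-2049, 13387)), -1) = Pow(Rational(3430876231, 334675), -1) = Rational(334675, 3430876231)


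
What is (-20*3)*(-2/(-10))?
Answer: -12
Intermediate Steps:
(-20*3)*(-2/(-10)) = -(-120)*(-1)/10 = -60*⅕ = -12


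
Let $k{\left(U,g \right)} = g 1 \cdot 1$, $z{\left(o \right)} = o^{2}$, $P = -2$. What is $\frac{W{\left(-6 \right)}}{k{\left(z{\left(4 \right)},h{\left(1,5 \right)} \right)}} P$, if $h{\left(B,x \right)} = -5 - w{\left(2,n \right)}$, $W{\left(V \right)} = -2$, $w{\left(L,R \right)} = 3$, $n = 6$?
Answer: $- \frac{1}{2} \approx -0.5$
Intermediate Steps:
$h{\left(B,x \right)} = -8$ ($h{\left(B,x \right)} = -5 - 3 = -8$)
$k{\left(U,g \right)} = g$ ($k{\left(U,g \right)} = g 1 = g$)
$\frac{W{\left(-6 \right)}}{k{\left(z{\left(4 \right)},h{\left(1,5 \right)} \right)}} P = - \frac{2}{-8} \left(-2\right) = \left(-2\right) \left(- \frac{1}{8}\right) \left(-2\right) = \frac{1}{4} \left(-2\right) = - \frac{1}{2}$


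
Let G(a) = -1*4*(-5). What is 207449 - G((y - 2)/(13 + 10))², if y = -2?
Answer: 207049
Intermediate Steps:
G(a) = 20 (G(a) = -4*(-5) = 20)
207449 - G((y - 2)/(13 + 10))² = 207449 - 1*20² = 207449 - 1*400 = 207449 - 400 = 207049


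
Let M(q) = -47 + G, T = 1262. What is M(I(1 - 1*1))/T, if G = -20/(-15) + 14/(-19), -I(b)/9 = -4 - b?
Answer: -2645/71934 ≈ -0.036770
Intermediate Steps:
I(b) = 36 + 9*b (I(b) = -9*(-4 - b) = 36 + 9*b)
G = 34/57 (G = -20*(-1/15) + 14*(-1/19) = 4/3 - 14/19 = 34/57 ≈ 0.59649)
M(q) = -2645/57 (M(q) = -47 + 34/57 = -2645/57)
M(I(1 - 1*1))/T = -2645/57/1262 = -2645/57*1/1262 = -2645/71934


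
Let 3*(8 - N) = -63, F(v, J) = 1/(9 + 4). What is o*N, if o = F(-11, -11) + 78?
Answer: 29435/13 ≈ 2264.2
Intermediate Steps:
F(v, J) = 1/13
N = 29 (N = 8 - ⅓*(-63) = 8 + 21 = 29)
o = 1015/13 (o = 1/13 + 78 = 1015/13 ≈ 78.077)
o*N = (1015/13)*29 = 29435/13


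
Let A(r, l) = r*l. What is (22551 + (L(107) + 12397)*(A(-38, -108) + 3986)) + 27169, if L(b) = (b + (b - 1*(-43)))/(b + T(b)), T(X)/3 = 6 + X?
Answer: 22377182915/223 ≈ 1.0035e+8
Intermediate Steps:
T(X) = 18 + 3*X (T(X) = 3*(6 + X) = 18 + 3*X)
A(r, l) = l*r
L(b) = (43 + 2*b)/(18 + 4*b) (L(b) = (b + (b - 1*(-43)))/(b + (18 + 3*b)) = (b + (b + 43))/(18 + 4*b) = (b + (43 + b))/(18 + 4*b) = (43 + 2*b)/(18 + 4*b))
(22551 + (L(107) + 12397)*(A(-38, -108) + 3986)) + 27169 = (22551 + ((43 + 2*107)/(2*(9 + 2*107)) + 12397)*(-108*(-38) + 3986)) + 27169 = (22551 + ((43 + 214)/(2*(9 + 214)) + 12397)*(4104 + 3986)) + 27169 = (22551 + ((½)*257/223 + 12397)*8090) + 27169 = (22551 + ((½)*(1/223)*257 + 12397)*8090) + 27169 = (22551 + (257/446 + 12397)*8090) + 27169 = (22551 + (5529319/446)*8090) + 27169 = (22551 + 22366095355/223) + 27169 = 22371124228/223 + 27169 = 22377182915/223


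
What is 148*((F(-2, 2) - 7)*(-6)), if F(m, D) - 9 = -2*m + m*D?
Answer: -1776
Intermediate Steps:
F(m, D) = 9 - 2*m + D*m (F(m, D) = 9 + (-2*m + m*D) = 9 + (-2*m + D*m) = 9 - 2*m + D*m)
148*((F(-2, 2) - 7)*(-6)) = 148*(((9 - 2*(-2) + 2*(-2)) - 7)*(-6)) = 148*(((9 + 4 - 4) - 7)*(-6)) = 148*((9 - 7)*(-6)) = 148*(2*(-6)) = 148*(-12) = -1776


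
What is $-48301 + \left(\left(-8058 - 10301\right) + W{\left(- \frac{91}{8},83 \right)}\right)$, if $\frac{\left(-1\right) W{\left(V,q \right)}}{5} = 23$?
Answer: $-66775$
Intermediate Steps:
$W{\left(V,q \right)} = -115$ ($W{\left(V,q \right)} = \left(-5\right) 23 = -115$)
$-48301 + \left(\left(-8058 - 10301\right) + W{\left(- \frac{91}{8},83 \right)}\right) = -48301 - 18474 = -66775$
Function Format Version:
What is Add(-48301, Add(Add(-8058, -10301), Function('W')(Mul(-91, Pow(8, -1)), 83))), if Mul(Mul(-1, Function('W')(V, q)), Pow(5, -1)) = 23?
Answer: -66775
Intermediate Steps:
Function('W')(V, q) = -115 (Function('W')(V, q) = Mul(-5, 23) = -115)
Add(-48301, Add(Add(-8058, -10301), Function('W')(Mul(-91, Pow(8, -1)), 83))) = Add(-48301, Add(Add(-8058, -10301), -115)) = Add(-48301, Add(-18359, -115)) = Add(-48301, -18474) = -66775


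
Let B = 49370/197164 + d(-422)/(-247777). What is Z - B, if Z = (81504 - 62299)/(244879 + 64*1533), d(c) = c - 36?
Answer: -149476345612811/761638088384734 ≈ -0.19626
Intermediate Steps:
d(c) = -36 + c
B = 6161525801/24426352214 (B = 49370/197164 + (-36 - 422)/(-247777) = 49370*(1/197164) - 458*(-1/247777) = 24685/98582 + 458/247777 = 6161525801/24426352214 ≈ 0.25225)
Z = 19205/342991 (Z = 19205/(244879 + 98112) = 19205/342991 ≈ 0.055993)
Z - B = 19205/342991 - 1*6161525801/24426352214 = 19205/342991 - 6161525801/24426352214 = -149476345612811/761638088384734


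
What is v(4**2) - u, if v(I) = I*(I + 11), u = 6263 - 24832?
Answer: 19001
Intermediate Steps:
u = -18569
v(I) = I*(11 + I)
v(4**2) - u = 4**2*(11 + 4**2) - 1*(-18569) = 16*(11 + 16) + 18569 = 16*27 + 18569 = 432 + 18569 = 19001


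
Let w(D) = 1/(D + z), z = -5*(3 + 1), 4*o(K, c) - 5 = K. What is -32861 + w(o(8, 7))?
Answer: -2201691/67 ≈ -32861.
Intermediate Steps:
o(K, c) = 5/4 + K/4
z = -20 (z = -5*4 = -20)
w(D) = 1/(-20 + D) (w(D) = 1/(D - 20) = 1/(-20 + D))
-32861 + w(o(8, 7)) = -32861 + 1/(-20 + (5/4 + (1/4)*8)) = -32861 + 1/(-20 + (5/4 + 2)) = -32861 + 1/(-20 + 13/4) = -32861 + 1/(-67/4) = -32861 - 4/67 = -2201691/67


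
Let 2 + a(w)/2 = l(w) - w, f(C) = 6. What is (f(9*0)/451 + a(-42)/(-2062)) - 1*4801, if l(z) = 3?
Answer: -2232386988/464981 ≈ -4801.0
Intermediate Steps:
a(w) = 2 - 2*w (a(w) = -4 + 2*(3 - w) = -4 + (6 - 2*w) = 2 - 2*w)
(f(9*0)/451 + a(-42)/(-2062)) - 1*4801 = (6/451 + (2 - 2*(-42))/(-2062)) - 1*4801 = (6*(1/451) + (2 + 84)*(-1/2062)) - 4801 = (6/451 + 86*(-1/2062)) - 4801 = (6/451 - 43/1031) - 4801 = -13207/464981 - 4801 = -2232386988/464981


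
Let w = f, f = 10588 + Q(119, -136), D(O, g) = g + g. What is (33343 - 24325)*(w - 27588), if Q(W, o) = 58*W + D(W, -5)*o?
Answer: -78799284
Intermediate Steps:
D(O, g) = 2*g
Q(W, o) = -10*o + 58*W (Q(W, o) = 58*W + (2*(-5))*o = 58*W - 10*o = -10*o + 58*W)
f = 18850 (f = 10588 + (-10*(-136) + 58*119) = 10588 + (1360 + 6902) = 10588 + 8262 = 18850)
w = 18850
(33343 - 24325)*(w - 27588) = (33343 - 24325)*(18850 - 27588) = 9018*(-8738) = -78799284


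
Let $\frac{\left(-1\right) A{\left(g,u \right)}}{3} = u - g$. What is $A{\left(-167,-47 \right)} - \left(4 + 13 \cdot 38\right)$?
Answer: $-858$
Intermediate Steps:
$A{\left(g,u \right)} = - 3 u + 3 g$ ($A{\left(g,u \right)} = - 3 \left(u - g\right) = - 3 u + 3 g$)
$A{\left(-167,-47 \right)} - \left(4 + 13 \cdot 38\right) = \left(\left(-3\right) \left(-47\right) + 3 \left(-167\right)\right) - \left(4 + 13 \cdot 38\right) = \left(141 - 501\right) - \left(4 + 494\right) = -360 - 498 = -858$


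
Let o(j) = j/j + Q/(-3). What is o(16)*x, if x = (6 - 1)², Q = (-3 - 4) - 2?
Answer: 100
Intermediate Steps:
Q = -9 (Q = -7 - 2 = -9)
o(j) = 4 (o(j) = j/j - 9/(-3) = 1 - 9*(-⅓) = 1 + 3 = 4)
x = 25 (x = 5² = 25)
o(16)*x = 4*25 = 100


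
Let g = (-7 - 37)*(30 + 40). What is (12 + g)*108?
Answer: -331344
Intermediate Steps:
g = -3080 (g = -44*70 = -3080)
(12 + g)*108 = (12 - 3080)*108 = -3068*108 = -331344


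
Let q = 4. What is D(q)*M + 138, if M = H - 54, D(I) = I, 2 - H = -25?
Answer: 30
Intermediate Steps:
H = 27 (H = 2 - 1*(-25) = 2 + 25 = 27)
M = -27 (M = 27 - 54 = -27)
D(q)*M + 138 = 4*(-27) + 138 = -108 + 138 = 30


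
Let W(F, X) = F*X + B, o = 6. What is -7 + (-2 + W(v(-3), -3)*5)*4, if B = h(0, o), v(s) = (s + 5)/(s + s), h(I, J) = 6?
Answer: 125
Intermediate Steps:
v(s) = (5 + s)/(2*s) (v(s) = (5 + s)/((2*s)) = (5 + s)*(1/(2*s)) = (5 + s)/(2*s))
B = 6
W(F, X) = 6 + F*X (W(F, X) = F*X + 6 = 6 + F*X)
-7 + (-2 + W(v(-3), -3)*5)*4 = -7 + (-2 + (6 + ((½)*(5 - 3)/(-3))*(-3))*5)*4 = -7 + (-2 + (6 + ((½)*(-⅓)*2)*(-3))*5)*4 = -7 + (-2 + (6 - ⅓*(-3))*5)*4 = -7 + (-2 + (6 + 1)*5)*4 = -7 + (-2 + 7*5)*4 = -7 + (-2 + 35)*4 = -7 + 33*4 = -7 + 132 = 125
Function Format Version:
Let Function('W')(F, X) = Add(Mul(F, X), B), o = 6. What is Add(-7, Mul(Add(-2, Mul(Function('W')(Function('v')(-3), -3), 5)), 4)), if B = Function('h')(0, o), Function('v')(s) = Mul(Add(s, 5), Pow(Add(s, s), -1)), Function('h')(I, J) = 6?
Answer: 125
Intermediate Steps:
Function('v')(s) = Mul(Rational(1, 2), Pow(s, -1), Add(5, s)) (Function('v')(s) = Mul(Add(5, s), Pow(Mul(2, s), -1)) = Mul(Add(5, s), Mul(Rational(1, 2), Pow(s, -1))) = Mul(Rational(1, 2), Pow(s, -1), Add(5, s)))
B = 6
Function('W')(F, X) = Add(6, Mul(F, X)) (Function('W')(F, X) = Add(Mul(F, X), 6) = Add(6, Mul(F, X)))
Add(-7, Mul(Add(-2, Mul(Function('W')(Function('v')(-3), -3), 5)), 4)) = Add(-7, Mul(Add(-2, Mul(Add(6, Mul(Mul(Rational(1, 2), Pow(-3, -1), Add(5, -3)), -3)), 5)), 4)) = Add(-7, Mul(Add(-2, Mul(Add(6, Mul(Mul(Rational(1, 2), Rational(-1, 3), 2), -3)), 5)), 4)) = Add(-7, Mul(Add(-2, Mul(Add(6, Mul(Rational(-1, 3), -3)), 5)), 4)) = Add(-7, Mul(Add(-2, Mul(Add(6, 1), 5)), 4)) = Add(-7, Mul(Add(-2, Mul(7, 5)), 4)) = Add(-7, Mul(Add(-2, 35), 4)) = Add(-7, Mul(33, 4)) = Add(-7, 132) = 125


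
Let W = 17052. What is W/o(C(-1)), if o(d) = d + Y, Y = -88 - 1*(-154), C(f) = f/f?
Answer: 17052/67 ≈ 254.51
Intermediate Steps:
C(f) = 1
Y = 66 (Y = -88 + 154 = 66)
o(d) = 66 + d (o(d) = d + 66 = 66 + d)
W/o(C(-1)) = 17052/(66 + 1) = 17052/67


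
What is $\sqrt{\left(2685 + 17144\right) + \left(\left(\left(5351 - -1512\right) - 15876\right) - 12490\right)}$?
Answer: $3 i \sqrt{186} \approx 40.915 i$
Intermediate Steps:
$\sqrt{\left(2685 + 17144\right) + \left(\left(\left(5351 - -1512\right) - 15876\right) - 12490\right)} = \sqrt{19829 + \left(\left(\left(5351 + 1512\right) - 15876\right) - 12490\right)} = \sqrt{19829 + \left(\left(6863 - 15876\right) - 12490\right)} = \sqrt{19829 - 21503} = \sqrt{-1674} = 3 i \sqrt{186}$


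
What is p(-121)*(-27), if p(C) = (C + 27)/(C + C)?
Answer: -1269/121 ≈ -10.488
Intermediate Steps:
p(C) = (27 + C)/(2*C) (p(C) = (27 + C)/((2*C)) = (27 + C)*(1/(2*C)) = (27 + C)/(2*C))
p(-121)*(-27) = ((½)*(27 - 121)/(-121))*(-27) = ((½)*(-1/121)*(-94))*(-27) = (47/121)*(-27) = -1269/121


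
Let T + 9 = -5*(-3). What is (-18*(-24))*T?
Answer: 2592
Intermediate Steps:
T = 6 (T = -9 - 5*(-3) = -9 + 15 = 6)
(-18*(-24))*T = -18*(-24)*6 = 432*6 = 2592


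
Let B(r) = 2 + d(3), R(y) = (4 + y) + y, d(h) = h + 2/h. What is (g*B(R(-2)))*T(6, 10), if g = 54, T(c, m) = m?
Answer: 3060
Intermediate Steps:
R(y) = 4 + 2*y
B(r) = 17/3 (B(r) = 2 + (3 + 2/3) = 2 + 11/3 = 17/3)
(g*B(R(-2)))*T(6, 10) = (54*(17/3))*10 = 306*10 = 3060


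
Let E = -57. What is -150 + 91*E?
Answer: -5337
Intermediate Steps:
-150 + 91*E = -150 + 91*(-57) = -150 - 5187 = -5337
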